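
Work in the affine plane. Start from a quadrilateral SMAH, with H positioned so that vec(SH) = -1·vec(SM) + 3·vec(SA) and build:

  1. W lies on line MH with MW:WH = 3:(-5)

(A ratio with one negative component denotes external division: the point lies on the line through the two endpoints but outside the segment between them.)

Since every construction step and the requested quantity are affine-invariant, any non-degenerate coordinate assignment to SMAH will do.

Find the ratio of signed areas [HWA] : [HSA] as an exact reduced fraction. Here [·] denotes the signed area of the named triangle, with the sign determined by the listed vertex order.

[HWA]:[HSA] = -5/2

Work in coordinates with S = (0, 0), M = (1, 0), A = (0, 1), H = (-1, 3).
1. W lies on line MH with MW:WH = 3:(-5) ⇒ W = (4, -9/2)
2·[HWA] = -5/2, 2·[HSA] = 1
[HWA]:[HSA] = -5/2:1 = -5/2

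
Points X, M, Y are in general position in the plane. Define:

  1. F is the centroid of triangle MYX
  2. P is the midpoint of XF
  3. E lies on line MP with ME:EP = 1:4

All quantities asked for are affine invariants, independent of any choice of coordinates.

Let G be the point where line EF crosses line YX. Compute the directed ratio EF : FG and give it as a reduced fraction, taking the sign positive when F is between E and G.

Set X = (0, 0), M = (1, 0), Y = (0, 1); any affine frame gives the same invariant.
1. F is the centroid of triangle MYX ⇒ F = (1/3, 1/3)
2. P is the midpoint of XF ⇒ P = (1/6, 1/6)
3. E lies on line MP with ME:EP = 1:4 ⇒ E = (5/6, 1/30)
line EF meets YX at G = (0, 8/15)
F = E + t·(G−E) with t = 3/5, so EF:FG = 3/5:2/5

EF:FG = 3/2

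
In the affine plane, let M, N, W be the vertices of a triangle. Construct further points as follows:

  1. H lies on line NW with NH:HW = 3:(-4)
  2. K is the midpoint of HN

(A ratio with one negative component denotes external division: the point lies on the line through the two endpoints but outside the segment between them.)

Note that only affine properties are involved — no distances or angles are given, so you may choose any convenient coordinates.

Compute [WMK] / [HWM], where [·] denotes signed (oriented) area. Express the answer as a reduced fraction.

Set M = (0, 0), N = (1, 0), W = (0, 1); any affine frame gives the same invariant.
1. H lies on line NW with NH:HW = 3:(-4) ⇒ H = (4, -3)
2. K is the midpoint of HN ⇒ K = (5/2, -3/2)
2·[WMK] = 5/2, 2·[HWM] = 4
[WMK]:[HWM] = 5/2:4 = 5/8

[WMK]:[HWM] = 5/8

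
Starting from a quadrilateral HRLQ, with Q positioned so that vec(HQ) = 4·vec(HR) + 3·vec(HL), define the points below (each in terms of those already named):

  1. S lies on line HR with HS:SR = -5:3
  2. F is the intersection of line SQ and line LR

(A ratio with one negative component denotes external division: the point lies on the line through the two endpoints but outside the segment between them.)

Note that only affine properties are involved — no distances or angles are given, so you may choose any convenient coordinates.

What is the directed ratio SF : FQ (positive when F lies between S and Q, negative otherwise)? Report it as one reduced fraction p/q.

Set H = (0, 0), R = (1, 0), L = (0, 1), Q = (4, 3); any affine frame gives the same invariant.
1. S lies on line HR with HS:SR = -5:3 ⇒ S = (5/2, 0)
2. F is the intersection of line SQ and line LR ⇒ F = (2, -1)
F = S + t·(Q−S) with t = -1/3, so SF:FQ = t:(1−t) = -1/3:4/3

SF:FQ = -1/4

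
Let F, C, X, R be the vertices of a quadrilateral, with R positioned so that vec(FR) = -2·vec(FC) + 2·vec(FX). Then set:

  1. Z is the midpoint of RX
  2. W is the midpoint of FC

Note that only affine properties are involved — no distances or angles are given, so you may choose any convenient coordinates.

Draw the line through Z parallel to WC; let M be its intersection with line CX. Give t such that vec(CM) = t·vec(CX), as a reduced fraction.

t = 3/2

Choose coordinates F = (0, 0), C = (1, 0), X = (0, 1), R = (-2, 2).
1. Z is the midpoint of RX ⇒ Z = (-1, 3/2)
2. W is the midpoint of FC ⇒ W = (1/2, 0)
through Z parallel to WC: direction (1/2, 0); meets CX at M = (-1/2, 3/2)
M = C + t·(X−C) with t = 3/2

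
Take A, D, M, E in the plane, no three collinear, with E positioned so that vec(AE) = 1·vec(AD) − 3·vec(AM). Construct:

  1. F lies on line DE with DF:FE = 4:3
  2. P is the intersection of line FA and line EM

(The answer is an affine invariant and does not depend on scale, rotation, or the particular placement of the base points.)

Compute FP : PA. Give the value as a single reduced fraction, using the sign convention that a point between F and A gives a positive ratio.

FP:PA = 9/7

Assign A = (0, 0), D = (1, 0), M = (0, 1), E = (1, -3) — the answer is frame-independent, so this choice is without loss of generality.
1. F lies on line DE with DF:FE = 4:3 ⇒ F = (1, -12/7)
2. P is the intersection of line FA and line EM ⇒ P = (7/16, -3/4)
P = F + t·(A−F) with t = 9/16, so FP:PA = t:(1−t) = 9/16:7/16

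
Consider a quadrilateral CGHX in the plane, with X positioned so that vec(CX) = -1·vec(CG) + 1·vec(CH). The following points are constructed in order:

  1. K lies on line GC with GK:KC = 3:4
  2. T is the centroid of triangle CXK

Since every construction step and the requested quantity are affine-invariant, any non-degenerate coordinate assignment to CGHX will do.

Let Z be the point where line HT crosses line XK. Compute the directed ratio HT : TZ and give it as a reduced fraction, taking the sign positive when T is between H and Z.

HT:TZ = -25/4

Work in coordinates with C = (0, 0), G = (1, 0), H = (0, 1), X = (-1, 1).
1. K lies on line GC with GK:KC = 3:4 ⇒ K = (4/7, 0)
2. T is the centroid of triangle CXK ⇒ T = (-1/7, 1/3)
line HT meets XK at Z = (-3/25, 11/25)
T = H + t·(Z−H) with t = 25/21, so HT:TZ = 25/21:-4/21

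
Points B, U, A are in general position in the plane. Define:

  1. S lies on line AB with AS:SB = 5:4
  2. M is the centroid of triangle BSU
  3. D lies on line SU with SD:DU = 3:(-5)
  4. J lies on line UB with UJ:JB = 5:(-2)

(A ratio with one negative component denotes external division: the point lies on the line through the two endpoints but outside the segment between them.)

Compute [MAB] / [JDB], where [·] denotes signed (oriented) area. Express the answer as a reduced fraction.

Choose coordinates B = (0, 0), U = (1, 0), A = (0, 1).
1. S lies on line AB with AS:SB = 5:4 ⇒ S = (0, 4/9)
2. M is the centroid of triangle BSU ⇒ M = (1/3, 4/27)
3. D lies on line SU with SD:DU = 3:(-5) ⇒ D = (-3/2, 10/9)
4. J lies on line UB with UJ:JB = 5:(-2) ⇒ J = (-2/3, 0)
2·[MAB] = 1/3, 2·[JDB] = -20/27
[MAB]:[JDB] = 1/3:-20/27 = -9/20

[MAB]:[JDB] = -9/20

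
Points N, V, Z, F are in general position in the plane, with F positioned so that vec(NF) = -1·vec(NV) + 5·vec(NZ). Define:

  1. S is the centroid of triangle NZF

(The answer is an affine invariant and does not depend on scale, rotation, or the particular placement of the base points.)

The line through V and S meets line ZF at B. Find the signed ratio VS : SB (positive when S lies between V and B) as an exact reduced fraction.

Set N = (0, 0), V = (1, 0), Z = (0, 1), F = (-1, 5); any affine frame gives the same invariant.
1. S is the centroid of triangle NZF ⇒ S = (-1/3, 2)
line VS meets ZF at B = (-1/5, 9/5)
S = V + t·(B−V) with t = 10/9, so VS:SB = 10/9:-1/9

VS:SB = -10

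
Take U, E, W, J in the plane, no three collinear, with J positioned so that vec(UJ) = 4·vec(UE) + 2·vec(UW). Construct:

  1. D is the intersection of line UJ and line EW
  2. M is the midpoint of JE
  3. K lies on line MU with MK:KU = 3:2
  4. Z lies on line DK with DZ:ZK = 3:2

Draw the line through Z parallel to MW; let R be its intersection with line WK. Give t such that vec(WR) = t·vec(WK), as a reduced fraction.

t = 47/45

Set U = (0, 0), E = (1, 0), W = (0, 1), J = (4, 2); any affine frame gives the same invariant.
1. D is the intersection of line UJ and line EW ⇒ D = (2/3, 1/3)
2. M is the midpoint of JE ⇒ M = (5/2, 1)
3. K lies on line MU with MK:KU = 3:2 ⇒ K = (1, 2/5)
4. Z lies on line DK with DZ:ZK = 3:2 ⇒ Z = (13/15, 28/75)
through Z parallel to MW: direction (-5/2, 0); meets WK at R = (47/45, 28/75)
R = W + t·(K−W) with t = 47/45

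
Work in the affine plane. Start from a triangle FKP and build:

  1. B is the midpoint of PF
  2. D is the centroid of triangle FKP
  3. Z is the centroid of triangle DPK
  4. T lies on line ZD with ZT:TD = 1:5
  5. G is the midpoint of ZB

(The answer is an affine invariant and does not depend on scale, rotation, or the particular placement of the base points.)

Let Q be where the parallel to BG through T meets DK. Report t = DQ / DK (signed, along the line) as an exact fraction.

t = -5/12

Choose coordinates F = (0, 0), K = (1, 0), P = (0, 1).
1. B is the midpoint of PF ⇒ B = (0, 1/2)
2. D is the centroid of triangle FKP ⇒ D = (1/3, 1/3)
3. Z is the centroid of triangle DPK ⇒ Z = (4/9, 4/9)
4. T lies on line ZD with ZT:TD = 1:5 ⇒ T = (23/54, 23/54)
5. G is the midpoint of ZB ⇒ G = (2/9, 17/36)
through T parallel to BG: direction (2/9, -1/36); meets DK at Q = (1/18, 17/36)
Q = D + t·(K−D) with t = -5/12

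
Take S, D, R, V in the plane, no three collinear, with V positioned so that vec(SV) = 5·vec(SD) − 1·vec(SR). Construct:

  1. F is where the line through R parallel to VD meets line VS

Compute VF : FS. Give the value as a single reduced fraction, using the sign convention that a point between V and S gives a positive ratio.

VF:FS = -3/4

Choose coordinates S = (0, 0), D = (1, 0), R = (0, 1), V = (5, -1).
1. F is where the line through R parallel to VD meets line VS ⇒ F = (20, -4)
F = V + t·(S−V) with t = -3, so VF:FS = t:(1−t) = -3:4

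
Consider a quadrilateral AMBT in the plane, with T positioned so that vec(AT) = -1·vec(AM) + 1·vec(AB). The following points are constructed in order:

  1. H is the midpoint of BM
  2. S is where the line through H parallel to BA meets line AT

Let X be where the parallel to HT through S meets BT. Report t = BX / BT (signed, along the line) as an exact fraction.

Assign A = (0, 0), M = (1, 0), B = (0, 1), T = (-1, 1) — the answer is frame-independent, so this choice is without loss of generality.
1. H is the midpoint of BM ⇒ H = (1/2, 1/2)
2. S is where the line through H parallel to BA meets line AT ⇒ S = (1/2, -1/2)
through S parallel to HT: direction (-3/2, 1/2); meets BT at X = (-4, 1)
X = B + t·(T−B) with t = 4

t = 4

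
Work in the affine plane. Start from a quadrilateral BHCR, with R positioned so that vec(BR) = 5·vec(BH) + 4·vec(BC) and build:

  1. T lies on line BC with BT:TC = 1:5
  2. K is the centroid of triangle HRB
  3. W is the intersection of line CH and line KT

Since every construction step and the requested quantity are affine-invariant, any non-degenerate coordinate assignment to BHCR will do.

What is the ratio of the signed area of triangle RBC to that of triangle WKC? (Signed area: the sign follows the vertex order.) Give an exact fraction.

[RBC]:[WKC] = -57/14

Assign B = (0, 0), H = (1, 0), C = (0, 1), R = (5, 4) — the answer is frame-independent, so this choice is without loss of generality.
1. T lies on line BC with BT:TC = 1:5 ⇒ T = (0, 1/6)
2. K is the centroid of triangle HRB ⇒ K = (2, 4/3)
3. W is the intersection of line CH and line KT ⇒ W = (10/19, 9/19)
2·[RBC] = -5, 2·[WKC] = 70/57
[RBC]:[WKC] = -5:70/57 = -57/14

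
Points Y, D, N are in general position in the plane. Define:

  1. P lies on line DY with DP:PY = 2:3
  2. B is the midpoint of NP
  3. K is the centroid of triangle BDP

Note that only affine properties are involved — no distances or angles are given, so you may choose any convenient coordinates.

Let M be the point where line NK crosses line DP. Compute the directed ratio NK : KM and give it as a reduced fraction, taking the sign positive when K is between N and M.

Assign Y = (0, 0), D = (1, 0), N = (0, 1) — the answer is frame-independent, so this choice is without loss of generality.
1. P lies on line DY with DP:PY = 2:3 ⇒ P = (3/5, 0)
2. B is the midpoint of NP ⇒ B = (3/10, 1/2)
3. K is the centroid of triangle BDP ⇒ K = (19/30, 1/6)
line NK meets DP at M = (19/25, 0)
K = N + t·(M−N) with t = 5/6, so NK:KM = 5/6:1/6

NK:KM = 5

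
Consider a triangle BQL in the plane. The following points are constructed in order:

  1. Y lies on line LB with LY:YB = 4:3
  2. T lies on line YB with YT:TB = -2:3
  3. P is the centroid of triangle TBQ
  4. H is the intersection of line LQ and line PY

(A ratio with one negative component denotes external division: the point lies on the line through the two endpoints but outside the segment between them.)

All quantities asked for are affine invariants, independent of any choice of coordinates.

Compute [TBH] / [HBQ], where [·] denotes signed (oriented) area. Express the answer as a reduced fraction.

Assign B = (0, 0), Q = (1, 0), L = (0, 1) — the answer is frame-independent, so this choice is without loss of generality.
1. Y lies on line LB with LY:YB = 4:3 ⇒ Y = (0, 3/7)
2. T lies on line YB with YT:TB = -2:3 ⇒ T = (0, 9/7)
3. P is the centroid of triangle TBQ ⇒ P = (1/3, 3/7)
4. H is the intersection of line LQ and line PY ⇒ H = (4/7, 3/7)
2·[TBH] = 36/49, 2·[HBQ] = 3/7
[TBH]:[HBQ] = 36/49:3/7 = 12/7

[TBH]:[HBQ] = 12/7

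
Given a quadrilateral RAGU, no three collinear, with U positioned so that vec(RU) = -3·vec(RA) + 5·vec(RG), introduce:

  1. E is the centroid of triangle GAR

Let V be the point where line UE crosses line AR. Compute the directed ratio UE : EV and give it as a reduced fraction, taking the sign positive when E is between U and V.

UE:EV = 14

Choose coordinates R = (0, 0), A = (1, 0), G = (0, 1), U = (-3, 5).
1. E is the centroid of triangle GAR ⇒ E = (1/3, 1/3)
line UE meets AR at V = (4/7, 0)
E = U + t·(V−U) with t = 14/15, so UE:EV = 14/15:1/15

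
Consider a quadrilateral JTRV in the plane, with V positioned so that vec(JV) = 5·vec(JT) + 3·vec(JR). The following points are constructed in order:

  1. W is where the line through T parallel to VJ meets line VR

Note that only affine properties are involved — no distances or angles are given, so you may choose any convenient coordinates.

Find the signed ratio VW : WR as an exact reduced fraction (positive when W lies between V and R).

VW:WR = -3/8

Assign J = (0, 0), T = (1, 0), R = (0, 1), V = (5, 3) — the answer is frame-independent, so this choice is without loss of generality.
1. W is where the line through T parallel to VJ meets line VR ⇒ W = (8, 21/5)
W = V + t·(R−V) with t = -3/5, so VW:WR = t:(1−t) = -3/5:8/5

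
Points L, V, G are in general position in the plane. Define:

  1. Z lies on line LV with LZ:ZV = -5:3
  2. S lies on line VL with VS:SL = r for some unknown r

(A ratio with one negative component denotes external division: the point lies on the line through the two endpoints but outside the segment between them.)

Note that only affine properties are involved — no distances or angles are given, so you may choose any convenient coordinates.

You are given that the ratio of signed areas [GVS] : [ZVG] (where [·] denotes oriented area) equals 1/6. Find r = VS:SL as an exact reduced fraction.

r = 1/3

Assign L = (0, 0), V = (1, 0), G = (0, 1) — the answer is frame-independent, so this choice is without loss of generality.
1. Z lies on line LV with LZ:ZV = -5:3 ⇒ Z = (5/2, 0)
2. With VS:SL = r, write λ = r/(r+1) so S = V + λ·(L−V); S is affine-linear in λ
Every point depending on S is an affine combination of S and λ-independent points, so each such coordinate is linear in λ; the λ² term in each signed area is a multiple of (L−V)×(L−V) = 0, so 2·[GVS] and 2·[ZVG] are each linear in λ. Evaluating at λ=0 and λ=1:
  2·[GVS] = −λ,   2·[ZVG] = -3/2
So [GVS]:[ZVG] = (−λ) / (-3/2). Setting this equal to 1/6:
  −λ = 1/6·(-3/2)  ⇒  λ = 1/4
Then r = λ/(1−λ) = (1/4)/(3/4) = 1/3. Check: with r = 1/3, S = (3/4, 0) and [GVS]:[ZVG] = 1/6 as required.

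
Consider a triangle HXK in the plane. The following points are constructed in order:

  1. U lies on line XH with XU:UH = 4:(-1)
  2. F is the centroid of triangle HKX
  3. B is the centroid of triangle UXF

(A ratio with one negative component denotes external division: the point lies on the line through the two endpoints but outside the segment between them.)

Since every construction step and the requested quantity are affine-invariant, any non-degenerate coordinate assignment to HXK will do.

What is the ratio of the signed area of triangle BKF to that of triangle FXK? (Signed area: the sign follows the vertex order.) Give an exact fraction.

Choose coordinates H = (0, 0), X = (1, 0), K = (0, 1).
1. U lies on line XH with XU:UH = 4:(-1) ⇒ U = (-1/3, 0)
2. F is the centroid of triangle HKX ⇒ F = (1/3, 1/3)
3. B is the centroid of triangle UXF ⇒ B = (1/3, 1/9)
2·[BKF] = -2/27, 2·[FXK] = 1/3
[BKF]:[FXK] = -2/27:1/3 = -2/9

[BKF]:[FXK] = -2/9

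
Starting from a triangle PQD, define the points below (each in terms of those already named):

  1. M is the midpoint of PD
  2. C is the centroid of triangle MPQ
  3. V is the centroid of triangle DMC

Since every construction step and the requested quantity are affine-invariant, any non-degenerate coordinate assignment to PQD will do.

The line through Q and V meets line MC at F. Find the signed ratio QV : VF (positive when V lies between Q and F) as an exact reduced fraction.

QV:VF = 2

Choose coordinates P = (0, 0), Q = (1, 0), D = (0, 1).
1. M is the midpoint of PD ⇒ M = (0, 1/2)
2. C is the centroid of triangle MPQ ⇒ C = (1/3, 1/6)
3. V is the centroid of triangle DMC ⇒ V = (1/9, 5/9)
line QV meets MC at F = (-1/3, 5/6)
V = Q + t·(F−Q) with t = 2/3, so QV:VF = 2/3:1/3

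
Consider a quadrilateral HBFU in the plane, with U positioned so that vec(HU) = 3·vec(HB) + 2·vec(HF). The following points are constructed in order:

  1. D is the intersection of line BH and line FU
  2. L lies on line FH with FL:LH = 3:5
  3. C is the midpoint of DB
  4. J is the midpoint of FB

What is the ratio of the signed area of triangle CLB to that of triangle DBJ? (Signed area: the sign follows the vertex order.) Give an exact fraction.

Choose coordinates H = (0, 0), B = (1, 0), F = (0, 1), U = (3, 2).
1. D is the intersection of line BH and line FU ⇒ D = (-3, 0)
2. L lies on line FH with FL:LH = 3:5 ⇒ L = (0, 5/8)
3. C is the midpoint of DB ⇒ C = (-1, 0)
4. J is the midpoint of FB ⇒ J = (1/2, 1/2)
2·[CLB] = -5/4, 2·[DBJ] = 2
[CLB]:[DBJ] = -5/4:2 = -5/8

[CLB]:[DBJ] = -5/8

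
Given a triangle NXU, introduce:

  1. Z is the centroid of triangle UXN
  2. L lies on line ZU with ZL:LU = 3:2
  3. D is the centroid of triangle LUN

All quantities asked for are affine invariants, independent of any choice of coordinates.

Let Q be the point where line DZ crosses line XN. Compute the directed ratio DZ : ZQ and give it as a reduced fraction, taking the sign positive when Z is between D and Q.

Work in coordinates with N = (0, 0), X = (1, 0), U = (0, 1).
1. Z is the centroid of triangle UXN ⇒ Z = (1/3, 1/3)
2. L lies on line ZU with ZL:LU = 3:2 ⇒ L = (2/15, 11/15)
3. D is the centroid of triangle LUN ⇒ D = (2/45, 26/45)
line DZ meets XN at Q = (8/11, 0)
Z = D + t·(Q−D) with t = 11/26, so DZ:ZQ = 11/26:15/26

DZ:ZQ = 11/15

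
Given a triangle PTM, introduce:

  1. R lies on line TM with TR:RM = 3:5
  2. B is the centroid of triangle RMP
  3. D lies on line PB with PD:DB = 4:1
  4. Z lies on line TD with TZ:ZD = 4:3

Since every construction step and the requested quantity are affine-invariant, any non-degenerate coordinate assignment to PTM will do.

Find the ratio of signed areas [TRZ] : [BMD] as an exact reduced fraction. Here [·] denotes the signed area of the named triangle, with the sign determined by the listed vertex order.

Work in coordinates with P = (0, 0), T = (1, 0), M = (0, 1).
1. R lies on line TM with TR:RM = 3:5 ⇒ R = (5/8, 3/8)
2. B is the centroid of triangle RMP ⇒ B = (5/24, 11/24)
3. D lies on line PB with PD:DB = 4:1 ⇒ D = (1/6, 11/30)
4. Z lies on line TD with TZ:ZD = 4:3 ⇒ Z = (11/21, 22/105)
2·[TRZ] = 1/10, 2·[BMD] = 1/24
[TRZ]:[BMD] = 1/10:1/24 = 12/5

[TRZ]:[BMD] = 12/5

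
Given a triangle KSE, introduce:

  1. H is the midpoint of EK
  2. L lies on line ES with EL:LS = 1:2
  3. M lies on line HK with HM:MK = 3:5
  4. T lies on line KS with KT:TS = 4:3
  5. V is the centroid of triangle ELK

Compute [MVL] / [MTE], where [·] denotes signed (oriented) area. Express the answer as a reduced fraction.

Assign K = (0, 0), S = (1, 0), E = (0, 1) — the answer is frame-independent, so this choice is without loss of generality.
1. H is the midpoint of EK ⇒ H = (0, 1/2)
2. L lies on line ES with EL:LS = 1:2 ⇒ L = (1/3, 2/3)
3. M lies on line HK with HM:MK = 3:5 ⇒ M = (0, 5/16)
4. T lies on line KS with KT:TS = 4:3 ⇒ T = (4/7, 0)
5. V is the centroid of triangle ELK ⇒ V = (1/9, 5/9)
2·[MVL] = -1/24, 2·[MTE] = 11/28
[MVL]:[MTE] = -1/24:11/28 = -7/66

[MVL]:[MTE] = -7/66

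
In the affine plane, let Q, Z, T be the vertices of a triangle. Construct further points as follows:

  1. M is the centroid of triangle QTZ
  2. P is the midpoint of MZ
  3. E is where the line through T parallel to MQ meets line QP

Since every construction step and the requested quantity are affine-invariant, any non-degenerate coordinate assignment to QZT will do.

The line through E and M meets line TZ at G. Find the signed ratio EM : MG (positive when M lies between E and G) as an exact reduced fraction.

EM:MG = 7

Choose coordinates Q = (0, 0), Z = (1, 0), T = (0, 1).
1. M is the centroid of triangle QTZ ⇒ M = (1/3, 1/3)
2. P is the midpoint of MZ ⇒ P = (2/3, 1/6)
3. E is where the line through T parallel to MQ meets line QP ⇒ E = (-4/3, -1/3)
line EM meets TZ at G = (4/7, 3/7)
M = E + t·(G−E) with t = 7/8, so EM:MG = 7/8:1/8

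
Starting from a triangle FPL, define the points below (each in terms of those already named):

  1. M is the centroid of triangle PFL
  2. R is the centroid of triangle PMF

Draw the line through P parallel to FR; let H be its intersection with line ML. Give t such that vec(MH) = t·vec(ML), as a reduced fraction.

Assign F = (0, 0), P = (1, 0), L = (0, 1) — the answer is frame-independent, so this choice is without loss of generality.
1. M is the centroid of triangle PFL ⇒ M = (1/3, 1/3)
2. R is the centroid of triangle PMF ⇒ R = (4/9, 1/9)
through P parallel to FR: direction (4/9, 1/9); meets ML at H = (5/9, -1/9)
H = M + t·(L−M) with t = -2/3

t = -2/3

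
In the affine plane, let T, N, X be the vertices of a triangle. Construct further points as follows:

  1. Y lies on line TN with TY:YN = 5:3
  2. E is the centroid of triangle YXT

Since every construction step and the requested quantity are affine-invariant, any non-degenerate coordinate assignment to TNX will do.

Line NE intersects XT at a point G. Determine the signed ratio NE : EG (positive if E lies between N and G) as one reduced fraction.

Choose coordinates T = (0, 0), N = (1, 0), X = (0, 1).
1. Y lies on line TN with TY:YN = 5:3 ⇒ Y = (5/8, 0)
2. E is the centroid of triangle YXT ⇒ E = (5/24, 1/3)
line NE meets XT at G = (0, 8/19)
E = N + t·(G−N) with t = 19/24, so NE:EG = 19/24:5/24

NE:EG = 19/5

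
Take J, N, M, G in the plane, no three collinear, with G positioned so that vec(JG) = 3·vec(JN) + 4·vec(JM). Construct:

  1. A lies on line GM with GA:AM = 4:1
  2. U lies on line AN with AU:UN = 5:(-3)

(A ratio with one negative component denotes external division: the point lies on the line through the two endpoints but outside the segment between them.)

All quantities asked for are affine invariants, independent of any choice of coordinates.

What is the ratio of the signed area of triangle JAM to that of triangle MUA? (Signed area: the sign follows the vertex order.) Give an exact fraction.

[JAM]:[MUA] = 1/5

Assign J = (0, 0), N = (1, 0), M = (0, 1), G = (3, 4) — the answer is frame-independent, so this choice is without loss of generality.
1. A lies on line GM with GA:AM = 4:1 ⇒ A = (3/5, 8/5)
2. U lies on line AN with AU:UN = 5:(-3) ⇒ U = (8/5, -12/5)
2·[JAM] = 3/5, 2·[MUA] = 3
[JAM]:[MUA] = 3/5:3 = 1/5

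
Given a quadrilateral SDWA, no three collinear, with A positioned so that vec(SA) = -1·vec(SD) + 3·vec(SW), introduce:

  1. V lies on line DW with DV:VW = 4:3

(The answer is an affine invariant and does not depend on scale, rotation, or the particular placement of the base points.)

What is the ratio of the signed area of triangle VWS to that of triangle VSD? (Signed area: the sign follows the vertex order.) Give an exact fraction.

Work in coordinates with S = (0, 0), D = (1, 0), W = (0, 1), A = (-1, 3).
1. V lies on line DW with DV:VW = 4:3 ⇒ V = (3/7, 4/7)
2·[VWS] = 3/7, 2·[VSD] = 4/7
[VWS]:[VSD] = 3/7:4/7 = 3/4

[VWS]:[VSD] = 3/4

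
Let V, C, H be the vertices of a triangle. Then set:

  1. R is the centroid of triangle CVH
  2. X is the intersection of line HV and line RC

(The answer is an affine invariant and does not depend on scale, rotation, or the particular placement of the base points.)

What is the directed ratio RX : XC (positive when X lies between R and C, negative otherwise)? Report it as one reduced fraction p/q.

RX:XC = -1/3

Choose coordinates V = (0, 0), C = (1, 0), H = (0, 1).
1. R is the centroid of triangle CVH ⇒ R = (1/3, 1/3)
2. X is the intersection of line HV and line RC ⇒ X = (0, 1/2)
X = R + t·(C−R) with t = -1/2, so RX:XC = t:(1−t) = -1/2:3/2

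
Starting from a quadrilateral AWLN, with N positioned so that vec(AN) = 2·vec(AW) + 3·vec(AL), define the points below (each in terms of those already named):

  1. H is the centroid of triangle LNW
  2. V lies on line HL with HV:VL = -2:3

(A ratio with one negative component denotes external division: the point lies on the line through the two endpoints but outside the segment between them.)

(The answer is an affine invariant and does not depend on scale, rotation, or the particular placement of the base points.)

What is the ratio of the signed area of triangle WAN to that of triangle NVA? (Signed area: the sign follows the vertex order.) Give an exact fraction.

Choose coordinates A = (0, 0), W = (1, 0), L = (0, 1), N = (2, 3).
1. H is the centroid of triangle LNW ⇒ H = (1, 4/3)
2. V lies on line HL with HV:VL = -2:3 ⇒ V = (3, 2)
2·[WAN] = -3, 2·[NVA] = -5
[WAN]:[NVA] = -3:-5 = 3/5

[WAN]:[NVA] = 3/5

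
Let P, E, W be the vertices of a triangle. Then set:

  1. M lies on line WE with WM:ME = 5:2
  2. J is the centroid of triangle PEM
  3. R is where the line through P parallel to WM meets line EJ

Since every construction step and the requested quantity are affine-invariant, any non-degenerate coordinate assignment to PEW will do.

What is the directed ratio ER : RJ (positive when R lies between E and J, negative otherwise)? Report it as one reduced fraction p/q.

Work in coordinates with P = (0, 0), E = (1, 0), W = (0, 1).
1. M lies on line WE with WM:ME = 5:2 ⇒ M = (5/7, 2/7)
2. J is the centroid of triangle PEM ⇒ J = (4/7, 2/21)
3. R is where the line through P parallel to WM meets line EJ ⇒ R = (-2/7, 2/7)
R = E + t·(J−E) with t = 3, so ER:RJ = t:(1−t) = 3:-2

ER:RJ = -3/2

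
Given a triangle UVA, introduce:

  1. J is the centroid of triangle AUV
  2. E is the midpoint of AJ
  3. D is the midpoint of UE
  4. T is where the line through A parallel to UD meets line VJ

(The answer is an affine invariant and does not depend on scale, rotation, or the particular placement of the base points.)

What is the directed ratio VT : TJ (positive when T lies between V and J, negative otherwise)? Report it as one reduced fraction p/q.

VT:TJ = -5/2

Set U = (0, 0), V = (1, 0), A = (0, 1); any affine frame gives the same invariant.
1. J is the centroid of triangle AUV ⇒ J = (1/3, 1/3)
2. E is the midpoint of AJ ⇒ E = (1/6, 2/3)
3. D is the midpoint of UE ⇒ D = (1/12, 1/3)
4. T is where the line through A parallel to UD meets line VJ ⇒ T = (-1/9, 5/9)
T = V + t·(J−V) with t = 5/3, so VT:TJ = t:(1−t) = 5/3:-2/3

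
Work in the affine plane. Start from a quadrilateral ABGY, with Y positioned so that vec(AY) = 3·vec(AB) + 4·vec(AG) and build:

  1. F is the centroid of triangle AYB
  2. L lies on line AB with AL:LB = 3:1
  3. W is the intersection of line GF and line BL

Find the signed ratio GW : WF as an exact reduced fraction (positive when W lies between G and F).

Assign A = (0, 0), B = (1, 0), G = (0, 1), Y = (3, 4) — the answer is frame-independent, so this choice is without loss of generality.
1. F is the centroid of triangle AYB ⇒ F = (4/3, 4/3)
2. L lies on line AB with AL:LB = 3:1 ⇒ L = (3/4, 0)
3. W is the intersection of line GF and line BL ⇒ W = (-4, 0)
W = G + t·(F−G) with t = -3, so GW:WF = t:(1−t) = -3:4

GW:WF = -3/4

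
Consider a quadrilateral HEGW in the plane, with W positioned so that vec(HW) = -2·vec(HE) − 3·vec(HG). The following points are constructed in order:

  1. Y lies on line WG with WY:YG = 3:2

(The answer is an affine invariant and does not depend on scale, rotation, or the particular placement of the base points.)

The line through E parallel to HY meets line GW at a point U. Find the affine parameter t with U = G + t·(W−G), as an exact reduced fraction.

Work in coordinates with H = (0, 0), E = (1, 0), G = (0, 1), W = (-2, -3).
1. Y lies on line WG with WY:YG = 3:2 ⇒ Y = (-4/5, -3/5)
through E parallel to HY: direction (-4/5, -3/5); meets GW at U = (-7/5, -9/5)
U = G + t·(W−G) with t = 7/10

t = 7/10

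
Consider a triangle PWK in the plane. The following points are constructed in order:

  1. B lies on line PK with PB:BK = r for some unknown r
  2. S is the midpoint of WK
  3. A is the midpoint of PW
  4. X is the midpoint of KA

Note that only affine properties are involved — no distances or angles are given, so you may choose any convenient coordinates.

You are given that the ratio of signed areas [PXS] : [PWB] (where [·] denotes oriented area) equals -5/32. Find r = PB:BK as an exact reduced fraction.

Choose coordinates P = (0, 0), W = (1, 0), K = (0, 1).
1. With PB:BK = r, write λ = r/(r+1) so B = P + λ·(K−P); B is affine-linear in λ
2. S is the midpoint of WK ⇒ S = (1/2, 1/2)
3. A is the midpoint of PW ⇒ A = (1/2, 0)
4. X is the midpoint of KA ⇒ X = (1/4, 1/2)
Every point depending on B is an affine combination of B and λ-independent points, so each such coordinate is linear in λ; the λ² term in each signed area is a multiple of (K−P)×(K−P) = 0, so 2·[PXS] and 2·[PWB] are each linear in λ. Evaluating at λ=0 and λ=1:
  2·[PXS] = -1/8,   2·[PWB] = λ
So [PXS]:[PWB] = (-1/8) / (λ). Setting this equal to -5/32:
  -1/8 = -5/32·(λ)  ⇒  λ = 4/5
Then r = λ/(1−λ) = (4/5)/(1/5) = 4. Check: with r = 4, B = (0, 4/5) and [PXS]:[PWB] = -5/32 as required.

r = 4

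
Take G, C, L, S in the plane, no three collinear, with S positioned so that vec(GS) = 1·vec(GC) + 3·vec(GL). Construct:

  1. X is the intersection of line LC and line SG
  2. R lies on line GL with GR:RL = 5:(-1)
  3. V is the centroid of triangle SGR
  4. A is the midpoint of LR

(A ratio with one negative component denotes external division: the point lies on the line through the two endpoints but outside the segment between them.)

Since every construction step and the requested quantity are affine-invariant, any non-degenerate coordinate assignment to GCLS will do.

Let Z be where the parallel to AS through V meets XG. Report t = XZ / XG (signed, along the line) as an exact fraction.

Work in coordinates with G = (0, 0), C = (1, 0), L = (0, 1), S = (1, 3).
1. X is the intersection of line LC and line SG ⇒ X = (1/4, 3/4)
2. R lies on line GL with GR:RL = 5:(-1) ⇒ R = (0, 5/4)
3. V is the centroid of triangle SGR ⇒ V = (1/3, 17/12)
4. A is the midpoint of LR ⇒ A = (0, 9/8)
through V parallel to AS: direction (1, 15/8); meets XG at Z = (19/27, 19/9)
Z = X + t·(G−X) with t = -49/27

t = -49/27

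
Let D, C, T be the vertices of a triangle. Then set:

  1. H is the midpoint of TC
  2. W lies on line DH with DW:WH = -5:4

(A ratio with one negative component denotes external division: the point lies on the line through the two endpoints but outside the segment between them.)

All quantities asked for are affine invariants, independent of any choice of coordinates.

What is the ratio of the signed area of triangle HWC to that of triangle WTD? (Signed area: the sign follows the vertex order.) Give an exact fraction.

[HWC]:[WTD] = -4/5

Set D = (0, 0), C = (1, 0), T = (0, 1); any affine frame gives the same invariant.
1. H is the midpoint of TC ⇒ H = (1/2, 1/2)
2. W lies on line DH with DW:WH = -5:4 ⇒ W = (5/2, 5/2)
2·[HWC] = -2, 2·[WTD] = 5/2
[HWC]:[WTD] = -2:5/2 = -4/5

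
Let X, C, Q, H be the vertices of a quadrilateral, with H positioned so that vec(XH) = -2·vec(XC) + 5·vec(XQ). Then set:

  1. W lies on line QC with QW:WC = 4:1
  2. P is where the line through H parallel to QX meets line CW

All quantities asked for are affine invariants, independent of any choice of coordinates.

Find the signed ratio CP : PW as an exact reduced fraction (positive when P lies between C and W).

Work in coordinates with X = (0, 0), C = (1, 0), Q = (0, 1), H = (-2, 5).
1. W lies on line QC with QW:WC = 4:1 ⇒ W = (4/5, 1/5)
2. P is where the line through H parallel to QX meets line CW ⇒ P = (-2, 3)
P = C + t·(W−C) with t = 15, so CP:PW = t:(1−t) = 15:-14

CP:PW = -15/14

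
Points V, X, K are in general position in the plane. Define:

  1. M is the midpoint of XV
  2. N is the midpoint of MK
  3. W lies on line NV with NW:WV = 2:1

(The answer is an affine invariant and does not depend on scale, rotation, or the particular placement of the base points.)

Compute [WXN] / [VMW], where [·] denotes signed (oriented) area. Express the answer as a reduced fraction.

[WXN]:[VMW] = 4

Assign V = (0, 0), X = (1, 0), K = (0, 1) — the answer is frame-independent, so this choice is without loss of generality.
1. M is the midpoint of XV ⇒ M = (1/2, 0)
2. N is the midpoint of MK ⇒ N = (1/4, 1/2)
3. W lies on line NV with NW:WV = 2:1 ⇒ W = (1/12, 1/6)
2·[WXN] = 1/3, 2·[VMW] = 1/12
[WXN]:[VMW] = 1/3:1/12 = 4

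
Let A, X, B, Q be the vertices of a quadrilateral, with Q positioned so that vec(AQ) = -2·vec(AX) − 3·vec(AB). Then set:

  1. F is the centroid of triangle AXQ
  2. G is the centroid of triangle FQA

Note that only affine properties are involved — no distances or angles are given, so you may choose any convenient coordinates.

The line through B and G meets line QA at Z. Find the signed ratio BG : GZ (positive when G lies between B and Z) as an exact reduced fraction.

Choose coordinates A = (0, 0), X = (1, 0), B = (0, 1), Q = (-2, -3).
1. F is the centroid of triangle AXQ ⇒ F = (-1/3, -1)
2. G is the centroid of triangle FQA ⇒ G = (-7/9, -4/3)
line BG meets QA at Z = (-2/3, -1)
G = B + t·(Z−B) with t = 7/6, so BG:GZ = 7/6:-1/6

BG:GZ = -7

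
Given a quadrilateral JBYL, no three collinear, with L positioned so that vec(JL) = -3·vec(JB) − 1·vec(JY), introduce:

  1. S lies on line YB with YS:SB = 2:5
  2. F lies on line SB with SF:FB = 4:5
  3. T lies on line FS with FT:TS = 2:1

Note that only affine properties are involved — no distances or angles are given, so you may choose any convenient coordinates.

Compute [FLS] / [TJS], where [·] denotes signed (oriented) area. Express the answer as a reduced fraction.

Work in coordinates with J = (0, 0), B = (1, 0), Y = (0, 1), L = (-3, -1).
1. S lies on line YB with YS:SB = 2:5 ⇒ S = (2/7, 5/7)
2. F lies on line SB with SF:FB = 4:5 ⇒ F = (38/63, 25/63)
3. T lies on line FS with FT:TS = 2:1 ⇒ T = (74/189, 115/189)
2·[FLS] = -100/63, 2·[TJS] = -20/189
[FLS]:[TJS] = -100/63:-20/189 = 15

[FLS]:[TJS] = 15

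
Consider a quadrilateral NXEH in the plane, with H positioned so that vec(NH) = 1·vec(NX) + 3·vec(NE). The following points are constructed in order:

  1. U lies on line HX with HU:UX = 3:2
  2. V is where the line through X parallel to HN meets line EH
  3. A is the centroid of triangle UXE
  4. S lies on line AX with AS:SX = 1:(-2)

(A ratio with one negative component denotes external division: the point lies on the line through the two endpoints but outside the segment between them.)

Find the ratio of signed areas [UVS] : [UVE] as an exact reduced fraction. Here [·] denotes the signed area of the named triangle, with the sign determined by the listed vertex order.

Choose coordinates N = (0, 0), X = (1, 0), E = (0, 1), H = (1, 3).
1. U lies on line HX with HU:UX = 3:2 ⇒ U = (1, 6/5)
2. V is where the line through X parallel to HN meets line EH ⇒ V = (4, 9)
3. A is the centroid of triangle UXE ⇒ A = (2/3, 11/15)
4. S lies on line AX with AS:SX = 1:(-2) ⇒ S = (1/3, 22/15)
2·[UVS] = 6, 2·[UVE] = 36/5
[UVS]:[UVE] = 6:36/5 = 5/6

[UVS]:[UVE] = 5/6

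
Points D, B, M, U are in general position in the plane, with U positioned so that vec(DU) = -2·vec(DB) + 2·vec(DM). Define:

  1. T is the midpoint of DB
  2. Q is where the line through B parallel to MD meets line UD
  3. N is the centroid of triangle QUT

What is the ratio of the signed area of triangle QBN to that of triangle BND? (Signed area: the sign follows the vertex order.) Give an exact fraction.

Set D = (0, 0), B = (1, 0), M = (0, 1), U = (-2, 2); any affine frame gives the same invariant.
1. T is the midpoint of DB ⇒ T = (1/2, 0)
2. Q is where the line through B parallel to MD meets line UD ⇒ Q = (1, -1)
3. N is the centroid of triangle QUT ⇒ N = (-1/6, 1/3)
2·[QBN] = 7/6, 2·[BND] = 1/3
[QBN]:[BND] = 7/6:1/3 = 7/2

[QBN]:[BND] = 7/2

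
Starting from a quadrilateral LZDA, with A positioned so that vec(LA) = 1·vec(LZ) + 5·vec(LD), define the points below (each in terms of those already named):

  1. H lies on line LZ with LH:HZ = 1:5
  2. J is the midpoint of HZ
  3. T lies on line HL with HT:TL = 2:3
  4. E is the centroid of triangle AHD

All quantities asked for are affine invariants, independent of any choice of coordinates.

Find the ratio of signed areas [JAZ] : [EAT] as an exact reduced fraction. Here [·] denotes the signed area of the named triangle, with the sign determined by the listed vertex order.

[JAZ]:[EAT] = 375/64

Choose coordinates L = (0, 0), Z = (1, 0), D = (0, 1), A = (1, 5).
1. H lies on line LZ with LH:HZ = 1:5 ⇒ H = (1/6, 0)
2. J is the midpoint of HZ ⇒ J = (7/12, 0)
3. T lies on line HL with HT:TL = 2:3 ⇒ T = (1/10, 0)
4. E is the centroid of triangle AHD ⇒ E = (7/18, 2)
2·[JAZ] = -25/12, 2·[EAT] = -16/45
[JAZ]:[EAT] = -25/12:-16/45 = 375/64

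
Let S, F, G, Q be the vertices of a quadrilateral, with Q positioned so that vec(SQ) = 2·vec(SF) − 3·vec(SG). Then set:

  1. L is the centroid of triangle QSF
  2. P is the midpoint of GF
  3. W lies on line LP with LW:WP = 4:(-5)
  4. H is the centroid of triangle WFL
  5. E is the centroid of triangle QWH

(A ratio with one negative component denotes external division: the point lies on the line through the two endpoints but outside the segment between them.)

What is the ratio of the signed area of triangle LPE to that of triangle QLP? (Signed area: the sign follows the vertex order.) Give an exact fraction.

[LPE]:[QLP] = 4/9

Work in coordinates with S = (0, 0), F = (1, 0), G = (0, 1), Q = (2, -3).
1. L is the centroid of triangle QSF ⇒ L = (1, -1)
2. P is the midpoint of GF ⇒ P = (1/2, 1/2)
3. W lies on line LP with LW:WP = 4:(-5) ⇒ W = (3, -7)
4. H is the centroid of triangle WFL ⇒ H = (5/3, -8/3)
5. E is the centroid of triangle QWH ⇒ E = (20/9, -38/9)
2·[LPE] = -2/9, 2·[QLP] = -1/2
[LPE]:[QLP] = -2/9:-1/2 = 4/9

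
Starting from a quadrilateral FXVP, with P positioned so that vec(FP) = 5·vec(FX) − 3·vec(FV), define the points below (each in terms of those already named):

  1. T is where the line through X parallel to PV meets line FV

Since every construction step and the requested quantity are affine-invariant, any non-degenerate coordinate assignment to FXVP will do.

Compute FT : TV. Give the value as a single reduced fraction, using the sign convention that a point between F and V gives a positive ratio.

FT:TV = 4

Assign F = (0, 0), X = (1, 0), V = (0, 1), P = (5, -3) — the answer is frame-independent, so this choice is without loss of generality.
1. T is where the line through X parallel to PV meets line FV ⇒ T = (0, 4/5)
T = F + t·(V−F) with t = 4/5, so FT:TV = t:(1−t) = 4/5:1/5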